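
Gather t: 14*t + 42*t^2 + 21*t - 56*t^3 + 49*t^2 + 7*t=-56*t^3 + 91*t^2 + 42*t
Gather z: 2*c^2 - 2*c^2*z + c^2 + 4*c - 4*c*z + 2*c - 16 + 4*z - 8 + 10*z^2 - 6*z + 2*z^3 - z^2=3*c^2 + 6*c + 2*z^3 + 9*z^2 + z*(-2*c^2 - 4*c - 2) - 24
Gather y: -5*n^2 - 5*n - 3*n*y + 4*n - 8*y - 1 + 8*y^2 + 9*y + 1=-5*n^2 - n + 8*y^2 + y*(1 - 3*n)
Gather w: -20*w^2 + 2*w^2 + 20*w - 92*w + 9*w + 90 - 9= -18*w^2 - 63*w + 81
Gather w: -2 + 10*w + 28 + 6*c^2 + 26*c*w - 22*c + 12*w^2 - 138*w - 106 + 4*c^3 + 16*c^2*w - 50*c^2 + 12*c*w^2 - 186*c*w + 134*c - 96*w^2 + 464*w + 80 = 4*c^3 - 44*c^2 + 112*c + w^2*(12*c - 84) + w*(16*c^2 - 160*c + 336)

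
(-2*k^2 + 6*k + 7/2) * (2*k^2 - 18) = -4*k^4 + 12*k^3 + 43*k^2 - 108*k - 63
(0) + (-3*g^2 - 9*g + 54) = -3*g^2 - 9*g + 54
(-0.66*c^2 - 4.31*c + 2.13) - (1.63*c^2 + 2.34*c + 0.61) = -2.29*c^2 - 6.65*c + 1.52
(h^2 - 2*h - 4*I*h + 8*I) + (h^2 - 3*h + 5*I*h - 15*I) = 2*h^2 - 5*h + I*h - 7*I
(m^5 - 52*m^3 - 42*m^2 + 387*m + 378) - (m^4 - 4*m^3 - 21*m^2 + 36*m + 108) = m^5 - m^4 - 48*m^3 - 21*m^2 + 351*m + 270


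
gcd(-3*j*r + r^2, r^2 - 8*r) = r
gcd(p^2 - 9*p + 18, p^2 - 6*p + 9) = p - 3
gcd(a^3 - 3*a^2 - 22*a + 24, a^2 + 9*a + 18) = 1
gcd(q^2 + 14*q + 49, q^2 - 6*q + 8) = 1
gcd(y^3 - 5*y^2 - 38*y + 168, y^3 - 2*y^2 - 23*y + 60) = y - 4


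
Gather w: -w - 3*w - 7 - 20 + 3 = -4*w - 24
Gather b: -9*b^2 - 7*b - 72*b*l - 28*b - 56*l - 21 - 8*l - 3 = -9*b^2 + b*(-72*l - 35) - 64*l - 24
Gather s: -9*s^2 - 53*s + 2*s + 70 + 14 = -9*s^2 - 51*s + 84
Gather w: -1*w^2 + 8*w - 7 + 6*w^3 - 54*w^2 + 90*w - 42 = 6*w^3 - 55*w^2 + 98*w - 49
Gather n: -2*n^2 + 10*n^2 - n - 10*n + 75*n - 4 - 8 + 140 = 8*n^2 + 64*n + 128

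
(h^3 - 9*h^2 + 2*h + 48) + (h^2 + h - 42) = h^3 - 8*h^2 + 3*h + 6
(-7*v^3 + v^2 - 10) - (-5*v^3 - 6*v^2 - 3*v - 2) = -2*v^3 + 7*v^2 + 3*v - 8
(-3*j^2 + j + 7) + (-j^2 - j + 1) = 8 - 4*j^2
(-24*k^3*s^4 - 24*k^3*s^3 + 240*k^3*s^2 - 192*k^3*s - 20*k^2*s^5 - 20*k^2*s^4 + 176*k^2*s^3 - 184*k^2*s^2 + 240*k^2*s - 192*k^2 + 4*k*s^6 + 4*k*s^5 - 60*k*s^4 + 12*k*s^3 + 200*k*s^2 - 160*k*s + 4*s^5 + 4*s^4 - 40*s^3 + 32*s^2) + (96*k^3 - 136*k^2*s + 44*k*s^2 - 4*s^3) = -24*k^3*s^4 - 24*k^3*s^3 + 240*k^3*s^2 - 192*k^3*s + 96*k^3 - 20*k^2*s^5 - 20*k^2*s^4 + 176*k^2*s^3 - 184*k^2*s^2 + 104*k^2*s - 192*k^2 + 4*k*s^6 + 4*k*s^5 - 60*k*s^4 + 12*k*s^3 + 244*k*s^2 - 160*k*s + 4*s^5 + 4*s^4 - 44*s^3 + 32*s^2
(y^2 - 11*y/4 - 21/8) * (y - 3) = y^3 - 23*y^2/4 + 45*y/8 + 63/8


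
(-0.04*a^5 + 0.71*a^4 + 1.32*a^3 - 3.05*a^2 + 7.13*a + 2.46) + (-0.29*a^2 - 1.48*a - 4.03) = -0.04*a^5 + 0.71*a^4 + 1.32*a^3 - 3.34*a^2 + 5.65*a - 1.57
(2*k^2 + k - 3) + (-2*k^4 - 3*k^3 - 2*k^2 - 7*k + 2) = -2*k^4 - 3*k^3 - 6*k - 1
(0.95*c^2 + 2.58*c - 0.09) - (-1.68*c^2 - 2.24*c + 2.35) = 2.63*c^2 + 4.82*c - 2.44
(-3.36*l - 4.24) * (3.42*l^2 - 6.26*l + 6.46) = -11.4912*l^3 + 6.5328*l^2 + 4.8368*l - 27.3904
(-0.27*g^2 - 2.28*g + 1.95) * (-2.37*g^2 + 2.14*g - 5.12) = 0.6399*g^4 + 4.8258*g^3 - 8.1183*g^2 + 15.8466*g - 9.984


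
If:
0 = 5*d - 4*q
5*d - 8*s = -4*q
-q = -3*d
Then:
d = 0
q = 0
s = 0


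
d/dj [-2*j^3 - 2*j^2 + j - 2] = -6*j^2 - 4*j + 1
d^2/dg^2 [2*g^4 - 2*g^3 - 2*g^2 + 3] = 24*g^2 - 12*g - 4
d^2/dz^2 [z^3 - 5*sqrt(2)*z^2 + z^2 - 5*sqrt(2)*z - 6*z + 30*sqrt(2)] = 6*z - 10*sqrt(2) + 2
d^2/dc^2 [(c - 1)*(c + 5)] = 2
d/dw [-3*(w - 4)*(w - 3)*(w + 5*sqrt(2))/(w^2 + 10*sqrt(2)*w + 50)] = 3*(-w^4 - 20*sqrt(2)*w^3 - 238*w^2 + 35*sqrt(2)*w^2 - 380*sqrt(2)*w + 700*w + 600 + 1750*sqrt(2))/(w^4 + 20*sqrt(2)*w^3 + 300*w^2 + 1000*sqrt(2)*w + 2500)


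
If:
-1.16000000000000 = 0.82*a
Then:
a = -1.41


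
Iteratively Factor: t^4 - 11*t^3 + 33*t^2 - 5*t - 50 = (t + 1)*(t^3 - 12*t^2 + 45*t - 50) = (t - 5)*(t + 1)*(t^2 - 7*t + 10) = (t - 5)*(t - 2)*(t + 1)*(t - 5)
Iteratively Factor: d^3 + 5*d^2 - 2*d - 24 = (d + 4)*(d^2 + d - 6) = (d + 3)*(d + 4)*(d - 2)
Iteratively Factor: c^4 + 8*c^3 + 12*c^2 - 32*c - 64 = (c + 4)*(c^3 + 4*c^2 - 4*c - 16) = (c + 4)^2*(c^2 - 4) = (c + 2)*(c + 4)^2*(c - 2)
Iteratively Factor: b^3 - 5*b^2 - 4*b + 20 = (b + 2)*(b^2 - 7*b + 10) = (b - 2)*(b + 2)*(b - 5)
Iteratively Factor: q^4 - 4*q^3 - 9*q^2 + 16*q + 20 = (q - 5)*(q^3 + q^2 - 4*q - 4) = (q - 5)*(q - 2)*(q^2 + 3*q + 2) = (q - 5)*(q - 2)*(q + 1)*(q + 2)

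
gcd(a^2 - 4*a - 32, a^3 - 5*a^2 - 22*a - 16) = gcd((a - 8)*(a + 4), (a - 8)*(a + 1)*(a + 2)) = a - 8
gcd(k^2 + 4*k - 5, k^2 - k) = k - 1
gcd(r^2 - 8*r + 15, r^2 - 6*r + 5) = r - 5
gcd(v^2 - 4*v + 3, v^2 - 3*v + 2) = v - 1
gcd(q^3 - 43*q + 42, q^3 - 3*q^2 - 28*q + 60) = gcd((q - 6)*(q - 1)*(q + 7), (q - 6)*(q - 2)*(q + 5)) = q - 6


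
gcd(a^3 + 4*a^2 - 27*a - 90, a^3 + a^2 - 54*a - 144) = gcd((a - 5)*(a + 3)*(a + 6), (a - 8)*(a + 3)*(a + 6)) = a^2 + 9*a + 18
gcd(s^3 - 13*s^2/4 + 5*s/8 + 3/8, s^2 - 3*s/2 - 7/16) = s + 1/4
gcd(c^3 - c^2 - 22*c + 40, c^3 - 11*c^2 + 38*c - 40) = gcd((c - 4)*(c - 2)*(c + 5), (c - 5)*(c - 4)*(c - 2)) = c^2 - 6*c + 8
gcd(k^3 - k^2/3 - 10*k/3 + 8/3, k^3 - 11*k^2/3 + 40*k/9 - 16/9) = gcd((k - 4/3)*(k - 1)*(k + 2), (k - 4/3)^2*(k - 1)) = k^2 - 7*k/3 + 4/3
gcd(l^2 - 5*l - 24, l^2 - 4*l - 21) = l + 3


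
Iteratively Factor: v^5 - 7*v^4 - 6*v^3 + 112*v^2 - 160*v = (v)*(v^4 - 7*v^3 - 6*v^2 + 112*v - 160) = v*(v - 5)*(v^3 - 2*v^2 - 16*v + 32) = v*(v - 5)*(v - 4)*(v^2 + 2*v - 8) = v*(v - 5)*(v - 4)*(v - 2)*(v + 4)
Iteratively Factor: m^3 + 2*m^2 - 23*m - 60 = (m + 3)*(m^2 - m - 20) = (m + 3)*(m + 4)*(m - 5)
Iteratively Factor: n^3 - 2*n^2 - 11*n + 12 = (n - 4)*(n^2 + 2*n - 3) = (n - 4)*(n + 3)*(n - 1)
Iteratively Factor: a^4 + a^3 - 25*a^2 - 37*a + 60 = (a + 4)*(a^3 - 3*a^2 - 13*a + 15) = (a - 5)*(a + 4)*(a^2 + 2*a - 3) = (a - 5)*(a + 3)*(a + 4)*(a - 1)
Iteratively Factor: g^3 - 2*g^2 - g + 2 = (g + 1)*(g^2 - 3*g + 2) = (g - 1)*(g + 1)*(g - 2)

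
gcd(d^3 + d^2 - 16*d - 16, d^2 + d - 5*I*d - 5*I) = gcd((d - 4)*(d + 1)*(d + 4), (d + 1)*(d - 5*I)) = d + 1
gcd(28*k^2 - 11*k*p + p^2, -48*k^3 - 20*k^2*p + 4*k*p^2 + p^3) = -4*k + p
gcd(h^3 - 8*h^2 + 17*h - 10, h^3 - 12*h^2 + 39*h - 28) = h - 1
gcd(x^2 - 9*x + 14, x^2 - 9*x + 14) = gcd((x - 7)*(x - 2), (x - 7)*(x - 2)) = x^2 - 9*x + 14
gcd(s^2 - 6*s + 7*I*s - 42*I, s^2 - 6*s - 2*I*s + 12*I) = s - 6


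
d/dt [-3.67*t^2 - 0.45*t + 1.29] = -7.34*t - 0.45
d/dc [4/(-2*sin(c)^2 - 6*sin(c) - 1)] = 8*(2*sin(c) + 3)*cos(c)/(6*sin(c) - cos(2*c) + 2)^2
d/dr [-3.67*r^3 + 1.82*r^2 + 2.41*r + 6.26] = -11.01*r^2 + 3.64*r + 2.41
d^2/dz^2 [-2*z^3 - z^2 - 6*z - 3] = -12*z - 2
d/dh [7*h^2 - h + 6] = 14*h - 1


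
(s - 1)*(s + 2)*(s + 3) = s^3 + 4*s^2 + s - 6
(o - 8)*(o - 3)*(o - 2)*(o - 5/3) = o^4 - 44*o^3/3 + 203*o^2/3 - 374*o/3 + 80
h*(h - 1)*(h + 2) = h^3 + h^2 - 2*h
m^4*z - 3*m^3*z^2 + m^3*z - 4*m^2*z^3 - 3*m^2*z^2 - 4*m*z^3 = m*(m - 4*z)*(m + z)*(m*z + z)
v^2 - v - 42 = (v - 7)*(v + 6)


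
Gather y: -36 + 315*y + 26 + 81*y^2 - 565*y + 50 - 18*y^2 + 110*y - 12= 63*y^2 - 140*y + 28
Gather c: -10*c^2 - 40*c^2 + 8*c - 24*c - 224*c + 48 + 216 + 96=-50*c^2 - 240*c + 360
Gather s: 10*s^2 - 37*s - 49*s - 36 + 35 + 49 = 10*s^2 - 86*s + 48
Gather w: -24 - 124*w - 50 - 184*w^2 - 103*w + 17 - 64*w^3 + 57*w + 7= -64*w^3 - 184*w^2 - 170*w - 50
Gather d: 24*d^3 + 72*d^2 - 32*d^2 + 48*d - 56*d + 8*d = 24*d^3 + 40*d^2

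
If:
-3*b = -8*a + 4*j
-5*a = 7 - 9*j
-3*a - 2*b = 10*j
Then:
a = -154/335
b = -644/335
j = 35/67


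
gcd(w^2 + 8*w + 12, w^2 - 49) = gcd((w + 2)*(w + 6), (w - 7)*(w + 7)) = 1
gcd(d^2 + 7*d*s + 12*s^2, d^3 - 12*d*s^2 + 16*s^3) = d + 4*s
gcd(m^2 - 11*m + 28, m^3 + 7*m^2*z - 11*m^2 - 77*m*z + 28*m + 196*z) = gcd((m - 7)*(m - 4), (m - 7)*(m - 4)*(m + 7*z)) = m^2 - 11*m + 28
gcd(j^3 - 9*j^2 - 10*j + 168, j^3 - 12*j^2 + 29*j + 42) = j^2 - 13*j + 42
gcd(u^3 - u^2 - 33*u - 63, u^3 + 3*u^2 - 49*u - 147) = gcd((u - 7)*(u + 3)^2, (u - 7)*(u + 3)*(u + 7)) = u^2 - 4*u - 21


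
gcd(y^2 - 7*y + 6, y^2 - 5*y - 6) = y - 6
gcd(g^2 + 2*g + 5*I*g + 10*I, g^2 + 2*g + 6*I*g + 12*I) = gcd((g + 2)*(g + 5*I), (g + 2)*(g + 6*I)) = g + 2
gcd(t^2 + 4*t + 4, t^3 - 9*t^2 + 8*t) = 1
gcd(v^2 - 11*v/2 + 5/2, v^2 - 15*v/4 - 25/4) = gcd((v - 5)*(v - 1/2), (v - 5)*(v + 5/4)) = v - 5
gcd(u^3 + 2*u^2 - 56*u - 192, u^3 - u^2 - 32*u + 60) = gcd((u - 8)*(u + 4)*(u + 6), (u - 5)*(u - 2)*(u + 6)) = u + 6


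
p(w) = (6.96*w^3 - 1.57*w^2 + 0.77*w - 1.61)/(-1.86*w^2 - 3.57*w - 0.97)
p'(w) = (3.72*w + 3.57)*(6.96*w^3 - 1.57*w^2 + 0.77*w - 1.61)/(-1.86*w^2 - 3.57*w - 0.97)^2 + (20.88*w^2 - 3.14*w + 0.77)/(-1.86*w^2 - 3.57*w - 0.97)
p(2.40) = -4.32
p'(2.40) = -2.94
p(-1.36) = -51.85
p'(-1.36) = 271.65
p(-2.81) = 30.33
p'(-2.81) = 6.10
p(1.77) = -2.55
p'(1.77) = -2.65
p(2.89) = -5.80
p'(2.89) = -3.10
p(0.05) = 1.37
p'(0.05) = -5.02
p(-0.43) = -12.59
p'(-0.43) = -85.12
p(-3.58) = 28.59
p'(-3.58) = -0.08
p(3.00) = -6.14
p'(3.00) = -3.13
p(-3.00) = 29.42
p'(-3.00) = 3.60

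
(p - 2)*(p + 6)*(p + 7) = p^3 + 11*p^2 + 16*p - 84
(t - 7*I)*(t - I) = t^2 - 8*I*t - 7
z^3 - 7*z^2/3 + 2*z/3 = z*(z - 2)*(z - 1/3)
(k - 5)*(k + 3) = k^2 - 2*k - 15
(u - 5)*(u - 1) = u^2 - 6*u + 5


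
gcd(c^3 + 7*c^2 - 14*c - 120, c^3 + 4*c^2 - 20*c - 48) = c^2 + 2*c - 24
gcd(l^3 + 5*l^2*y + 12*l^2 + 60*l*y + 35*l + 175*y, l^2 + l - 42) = l + 7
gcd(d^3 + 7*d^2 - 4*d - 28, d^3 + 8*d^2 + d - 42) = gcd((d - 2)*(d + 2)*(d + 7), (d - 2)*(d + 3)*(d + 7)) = d^2 + 5*d - 14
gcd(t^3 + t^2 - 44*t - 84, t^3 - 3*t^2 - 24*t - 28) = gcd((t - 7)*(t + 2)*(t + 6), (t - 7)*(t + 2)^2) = t^2 - 5*t - 14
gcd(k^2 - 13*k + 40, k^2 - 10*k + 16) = k - 8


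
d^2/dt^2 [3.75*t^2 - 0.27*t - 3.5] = 7.50000000000000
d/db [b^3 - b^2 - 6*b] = 3*b^2 - 2*b - 6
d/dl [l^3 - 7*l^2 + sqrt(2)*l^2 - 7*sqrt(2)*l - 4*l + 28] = 3*l^2 - 14*l + 2*sqrt(2)*l - 7*sqrt(2) - 4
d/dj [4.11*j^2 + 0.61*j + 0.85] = 8.22*j + 0.61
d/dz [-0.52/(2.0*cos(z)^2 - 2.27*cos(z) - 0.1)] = (1.1804 - 2.08*cos(z))*sin(z)/(-2.0*cos(z)^2 + 2.27*cos(z) + 0.1)^2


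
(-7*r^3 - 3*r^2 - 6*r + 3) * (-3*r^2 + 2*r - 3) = 21*r^5 - 5*r^4 + 33*r^3 - 12*r^2 + 24*r - 9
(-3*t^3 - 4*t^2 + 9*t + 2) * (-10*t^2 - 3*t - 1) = 30*t^5 + 49*t^4 - 75*t^3 - 43*t^2 - 15*t - 2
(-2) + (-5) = -7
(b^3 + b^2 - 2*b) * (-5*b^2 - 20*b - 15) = -5*b^5 - 25*b^4 - 25*b^3 + 25*b^2 + 30*b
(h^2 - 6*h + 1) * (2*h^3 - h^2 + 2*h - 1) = 2*h^5 - 13*h^4 + 10*h^3 - 14*h^2 + 8*h - 1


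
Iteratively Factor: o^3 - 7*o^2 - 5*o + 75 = (o + 3)*(o^2 - 10*o + 25) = (o - 5)*(o + 3)*(o - 5)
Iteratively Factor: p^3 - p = (p + 1)*(p^2 - p) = (p - 1)*(p + 1)*(p)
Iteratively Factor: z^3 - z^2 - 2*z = (z - 2)*(z^2 + z) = (z - 2)*(z + 1)*(z)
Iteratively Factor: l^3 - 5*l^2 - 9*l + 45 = (l - 3)*(l^2 - 2*l - 15) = (l - 5)*(l - 3)*(l + 3)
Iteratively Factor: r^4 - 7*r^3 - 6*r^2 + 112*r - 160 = (r - 4)*(r^3 - 3*r^2 - 18*r + 40) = (r - 4)*(r + 4)*(r^2 - 7*r + 10) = (r - 4)*(r - 2)*(r + 4)*(r - 5)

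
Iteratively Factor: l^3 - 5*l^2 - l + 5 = (l - 1)*(l^2 - 4*l - 5) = (l - 1)*(l + 1)*(l - 5)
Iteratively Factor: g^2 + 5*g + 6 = (g + 3)*(g + 2)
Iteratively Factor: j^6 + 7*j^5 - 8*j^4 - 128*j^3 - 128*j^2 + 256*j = (j + 4)*(j^5 + 3*j^4 - 20*j^3 - 48*j^2 + 64*j) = j*(j + 4)*(j^4 + 3*j^3 - 20*j^2 - 48*j + 64) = j*(j + 4)^2*(j^3 - j^2 - 16*j + 16) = j*(j + 4)^3*(j^2 - 5*j + 4) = j*(j - 1)*(j + 4)^3*(j - 4)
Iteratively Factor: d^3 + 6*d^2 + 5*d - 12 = (d + 4)*(d^2 + 2*d - 3) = (d - 1)*(d + 4)*(d + 3)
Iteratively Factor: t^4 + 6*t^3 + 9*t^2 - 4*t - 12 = (t - 1)*(t^3 + 7*t^2 + 16*t + 12) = (t - 1)*(t + 2)*(t^2 + 5*t + 6) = (t - 1)*(t + 2)*(t + 3)*(t + 2)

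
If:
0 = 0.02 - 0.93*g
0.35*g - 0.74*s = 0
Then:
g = 0.02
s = 0.01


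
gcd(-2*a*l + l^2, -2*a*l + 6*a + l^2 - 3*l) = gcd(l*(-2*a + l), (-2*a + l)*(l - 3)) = 2*a - l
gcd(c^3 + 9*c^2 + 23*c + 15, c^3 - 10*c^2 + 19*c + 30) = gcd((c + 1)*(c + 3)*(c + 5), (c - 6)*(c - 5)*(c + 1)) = c + 1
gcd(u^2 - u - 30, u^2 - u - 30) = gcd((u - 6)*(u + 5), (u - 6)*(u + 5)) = u^2 - u - 30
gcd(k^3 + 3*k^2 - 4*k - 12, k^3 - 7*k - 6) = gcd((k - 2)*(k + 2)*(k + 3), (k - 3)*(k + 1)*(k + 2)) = k + 2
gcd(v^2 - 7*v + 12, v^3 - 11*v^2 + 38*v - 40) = v - 4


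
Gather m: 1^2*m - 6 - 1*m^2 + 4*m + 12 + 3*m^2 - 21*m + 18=2*m^2 - 16*m + 24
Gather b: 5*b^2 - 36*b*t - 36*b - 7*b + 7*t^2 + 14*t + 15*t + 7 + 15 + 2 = 5*b^2 + b*(-36*t - 43) + 7*t^2 + 29*t + 24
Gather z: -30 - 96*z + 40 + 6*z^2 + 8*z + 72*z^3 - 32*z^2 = 72*z^3 - 26*z^2 - 88*z + 10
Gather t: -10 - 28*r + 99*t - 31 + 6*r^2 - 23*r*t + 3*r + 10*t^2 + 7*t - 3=6*r^2 - 25*r + 10*t^2 + t*(106 - 23*r) - 44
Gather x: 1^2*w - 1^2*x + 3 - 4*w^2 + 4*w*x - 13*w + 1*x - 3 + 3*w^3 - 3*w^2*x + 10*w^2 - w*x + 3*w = 3*w^3 + 6*w^2 - 9*w + x*(-3*w^2 + 3*w)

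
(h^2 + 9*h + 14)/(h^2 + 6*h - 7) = (h + 2)/(h - 1)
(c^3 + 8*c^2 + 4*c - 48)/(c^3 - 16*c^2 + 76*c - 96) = (c^2 + 10*c + 24)/(c^2 - 14*c + 48)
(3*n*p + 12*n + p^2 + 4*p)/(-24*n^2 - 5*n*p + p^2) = (p + 4)/(-8*n + p)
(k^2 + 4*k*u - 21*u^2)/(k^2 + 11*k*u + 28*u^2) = (k - 3*u)/(k + 4*u)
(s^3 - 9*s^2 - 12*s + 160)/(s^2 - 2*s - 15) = (s^2 - 4*s - 32)/(s + 3)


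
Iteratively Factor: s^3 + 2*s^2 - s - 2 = (s + 1)*(s^2 + s - 2) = (s - 1)*(s + 1)*(s + 2)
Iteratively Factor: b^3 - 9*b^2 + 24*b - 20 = (b - 5)*(b^2 - 4*b + 4) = (b - 5)*(b - 2)*(b - 2)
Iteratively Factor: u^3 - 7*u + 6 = (u - 1)*(u^2 + u - 6) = (u - 2)*(u - 1)*(u + 3)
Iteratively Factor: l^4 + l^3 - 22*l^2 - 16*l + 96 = (l + 4)*(l^3 - 3*l^2 - 10*l + 24) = (l - 4)*(l + 4)*(l^2 + l - 6) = (l - 4)*(l - 2)*(l + 4)*(l + 3)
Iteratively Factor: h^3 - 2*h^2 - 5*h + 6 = (h - 1)*(h^2 - h - 6) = (h - 1)*(h + 2)*(h - 3)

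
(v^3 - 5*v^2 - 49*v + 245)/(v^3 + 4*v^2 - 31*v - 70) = (v - 7)/(v + 2)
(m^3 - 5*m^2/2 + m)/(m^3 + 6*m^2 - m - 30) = m*(2*m - 1)/(2*(m^2 + 8*m + 15))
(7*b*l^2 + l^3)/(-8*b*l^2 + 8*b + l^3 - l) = l^2*(-7*b - l)/(8*b*l^2 - 8*b - l^3 + l)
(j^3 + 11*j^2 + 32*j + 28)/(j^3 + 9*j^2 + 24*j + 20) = (j + 7)/(j + 5)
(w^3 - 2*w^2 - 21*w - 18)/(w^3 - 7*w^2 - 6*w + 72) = (w + 1)/(w - 4)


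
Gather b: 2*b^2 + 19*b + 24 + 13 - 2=2*b^2 + 19*b + 35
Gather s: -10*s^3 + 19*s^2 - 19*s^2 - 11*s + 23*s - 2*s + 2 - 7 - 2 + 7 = -10*s^3 + 10*s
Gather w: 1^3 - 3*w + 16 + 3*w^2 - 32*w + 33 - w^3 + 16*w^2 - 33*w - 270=-w^3 + 19*w^2 - 68*w - 220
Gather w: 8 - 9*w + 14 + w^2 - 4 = w^2 - 9*w + 18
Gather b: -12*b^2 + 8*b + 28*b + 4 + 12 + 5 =-12*b^2 + 36*b + 21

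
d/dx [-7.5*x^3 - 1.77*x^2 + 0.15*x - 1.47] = -22.5*x^2 - 3.54*x + 0.15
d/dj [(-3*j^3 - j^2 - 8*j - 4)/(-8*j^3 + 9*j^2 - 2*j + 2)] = (-35*j^4 - 116*j^3 - 40*j^2 + 68*j - 24)/(64*j^6 - 144*j^5 + 113*j^4 - 68*j^3 + 40*j^2 - 8*j + 4)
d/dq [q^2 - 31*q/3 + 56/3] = 2*q - 31/3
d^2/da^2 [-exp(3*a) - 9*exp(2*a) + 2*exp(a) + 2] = (-9*exp(2*a) - 36*exp(a) + 2)*exp(a)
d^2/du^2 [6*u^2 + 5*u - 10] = 12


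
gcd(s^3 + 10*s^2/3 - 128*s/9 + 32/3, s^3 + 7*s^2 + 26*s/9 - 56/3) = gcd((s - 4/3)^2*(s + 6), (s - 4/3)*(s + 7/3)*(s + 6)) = s^2 + 14*s/3 - 8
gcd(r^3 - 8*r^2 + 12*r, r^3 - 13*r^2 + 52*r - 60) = r^2 - 8*r + 12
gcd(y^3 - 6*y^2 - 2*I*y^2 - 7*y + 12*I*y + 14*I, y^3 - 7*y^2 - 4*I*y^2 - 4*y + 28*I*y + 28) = y^2 + y*(-7 - 2*I) + 14*I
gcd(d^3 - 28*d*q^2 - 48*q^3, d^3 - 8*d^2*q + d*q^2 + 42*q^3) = d + 2*q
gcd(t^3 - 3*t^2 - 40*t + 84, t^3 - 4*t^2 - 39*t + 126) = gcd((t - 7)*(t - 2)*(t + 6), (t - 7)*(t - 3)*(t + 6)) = t^2 - t - 42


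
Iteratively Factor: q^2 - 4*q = (q - 4)*(q)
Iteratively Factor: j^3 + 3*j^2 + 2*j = (j + 2)*(j^2 + j) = (j + 1)*(j + 2)*(j)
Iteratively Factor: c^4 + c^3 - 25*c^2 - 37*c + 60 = (c - 1)*(c^3 + 2*c^2 - 23*c - 60) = (c - 1)*(c + 4)*(c^2 - 2*c - 15) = (c - 1)*(c + 3)*(c + 4)*(c - 5)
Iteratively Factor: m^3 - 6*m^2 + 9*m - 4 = (m - 1)*(m^2 - 5*m + 4) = (m - 4)*(m - 1)*(m - 1)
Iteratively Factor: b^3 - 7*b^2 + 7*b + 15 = (b + 1)*(b^2 - 8*b + 15) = (b - 3)*(b + 1)*(b - 5)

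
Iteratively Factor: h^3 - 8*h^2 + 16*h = (h)*(h^2 - 8*h + 16) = h*(h - 4)*(h - 4)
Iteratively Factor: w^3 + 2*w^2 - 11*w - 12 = (w + 4)*(w^2 - 2*w - 3) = (w - 3)*(w + 4)*(w + 1)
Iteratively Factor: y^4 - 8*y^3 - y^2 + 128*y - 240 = (y - 4)*(y^3 - 4*y^2 - 17*y + 60) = (y - 4)*(y + 4)*(y^2 - 8*y + 15) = (y - 4)*(y - 3)*(y + 4)*(y - 5)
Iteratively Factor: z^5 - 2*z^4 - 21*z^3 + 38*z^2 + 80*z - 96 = (z - 3)*(z^4 + z^3 - 18*z^2 - 16*z + 32) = (z - 3)*(z + 2)*(z^3 - z^2 - 16*z + 16) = (z - 3)*(z + 2)*(z + 4)*(z^2 - 5*z + 4) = (z - 3)*(z - 1)*(z + 2)*(z + 4)*(z - 4)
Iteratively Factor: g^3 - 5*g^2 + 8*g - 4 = (g - 1)*(g^2 - 4*g + 4) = (g - 2)*(g - 1)*(g - 2)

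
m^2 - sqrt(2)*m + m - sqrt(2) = (m + 1)*(m - sqrt(2))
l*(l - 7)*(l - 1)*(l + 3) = l^4 - 5*l^3 - 17*l^2 + 21*l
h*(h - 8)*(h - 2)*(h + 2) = h^4 - 8*h^3 - 4*h^2 + 32*h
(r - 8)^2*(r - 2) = r^3 - 18*r^2 + 96*r - 128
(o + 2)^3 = o^3 + 6*o^2 + 12*o + 8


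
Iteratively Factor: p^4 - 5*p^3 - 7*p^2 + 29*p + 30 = (p + 1)*(p^3 - 6*p^2 - p + 30) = (p - 3)*(p + 1)*(p^2 - 3*p - 10) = (p - 3)*(p + 1)*(p + 2)*(p - 5)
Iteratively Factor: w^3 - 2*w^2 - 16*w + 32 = (w - 4)*(w^2 + 2*w - 8) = (w - 4)*(w + 4)*(w - 2)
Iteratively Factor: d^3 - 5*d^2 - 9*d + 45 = (d - 5)*(d^2 - 9) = (d - 5)*(d + 3)*(d - 3)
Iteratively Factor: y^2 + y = (y)*(y + 1)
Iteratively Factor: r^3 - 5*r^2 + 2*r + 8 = (r - 2)*(r^2 - 3*r - 4) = (r - 2)*(r + 1)*(r - 4)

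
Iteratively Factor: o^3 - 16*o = (o + 4)*(o^2 - 4*o) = (o - 4)*(o + 4)*(o)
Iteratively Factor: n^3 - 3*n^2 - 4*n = (n - 4)*(n^2 + n) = (n - 4)*(n + 1)*(n)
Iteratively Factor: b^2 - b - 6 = (b - 3)*(b + 2)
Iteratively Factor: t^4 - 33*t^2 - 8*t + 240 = (t - 3)*(t^3 + 3*t^2 - 24*t - 80) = (t - 3)*(t + 4)*(t^2 - t - 20) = (t - 3)*(t + 4)^2*(t - 5)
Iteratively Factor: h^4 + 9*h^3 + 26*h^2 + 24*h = (h + 3)*(h^3 + 6*h^2 + 8*h) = (h + 3)*(h + 4)*(h^2 + 2*h) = (h + 2)*(h + 3)*(h + 4)*(h)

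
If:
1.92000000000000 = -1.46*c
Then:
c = -1.32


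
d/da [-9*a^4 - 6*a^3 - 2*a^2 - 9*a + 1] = -36*a^3 - 18*a^2 - 4*a - 9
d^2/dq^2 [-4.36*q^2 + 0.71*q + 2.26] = -8.72000000000000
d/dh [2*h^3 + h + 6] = 6*h^2 + 1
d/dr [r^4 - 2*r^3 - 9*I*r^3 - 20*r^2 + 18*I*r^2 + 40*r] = 4*r^3 + r^2*(-6 - 27*I) + r*(-40 + 36*I) + 40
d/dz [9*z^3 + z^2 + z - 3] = 27*z^2 + 2*z + 1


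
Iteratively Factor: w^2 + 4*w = (w + 4)*(w)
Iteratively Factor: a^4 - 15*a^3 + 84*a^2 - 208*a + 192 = (a - 4)*(a^3 - 11*a^2 + 40*a - 48) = (a - 4)*(a - 3)*(a^2 - 8*a + 16) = (a - 4)^2*(a - 3)*(a - 4)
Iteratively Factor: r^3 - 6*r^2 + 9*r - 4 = (r - 1)*(r^2 - 5*r + 4) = (r - 1)^2*(r - 4)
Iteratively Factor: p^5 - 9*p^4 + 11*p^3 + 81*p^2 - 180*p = (p - 4)*(p^4 - 5*p^3 - 9*p^2 + 45*p) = (p - 4)*(p + 3)*(p^3 - 8*p^2 + 15*p) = p*(p - 4)*(p + 3)*(p^2 - 8*p + 15) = p*(p - 5)*(p - 4)*(p + 3)*(p - 3)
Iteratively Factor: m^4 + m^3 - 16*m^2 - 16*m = (m + 4)*(m^3 - 3*m^2 - 4*m) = (m + 1)*(m + 4)*(m^2 - 4*m) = m*(m + 1)*(m + 4)*(m - 4)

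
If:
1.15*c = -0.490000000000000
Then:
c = -0.43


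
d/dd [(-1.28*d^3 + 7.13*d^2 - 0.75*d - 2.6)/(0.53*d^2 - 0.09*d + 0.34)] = (-0.6784*d^4 + 0.2304*d^3 - 1.5498*d^2 + 7.6044*d - 0.489)/(0.2809*d^4 - 0.0954*d^3 + 0.3685*d^2 - 0.0612*d + 0.1156)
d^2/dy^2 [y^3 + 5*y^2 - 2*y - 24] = 6*y + 10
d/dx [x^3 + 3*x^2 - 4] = 3*x*(x + 2)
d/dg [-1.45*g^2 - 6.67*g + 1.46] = -2.9*g - 6.67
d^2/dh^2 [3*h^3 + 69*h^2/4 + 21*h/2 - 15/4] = 18*h + 69/2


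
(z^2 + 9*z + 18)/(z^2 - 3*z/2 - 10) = 2*(z^2 + 9*z + 18)/(2*z^2 - 3*z - 20)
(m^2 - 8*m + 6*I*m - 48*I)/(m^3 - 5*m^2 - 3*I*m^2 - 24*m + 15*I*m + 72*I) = (m + 6*I)/(m^2 + 3*m*(1 - I) - 9*I)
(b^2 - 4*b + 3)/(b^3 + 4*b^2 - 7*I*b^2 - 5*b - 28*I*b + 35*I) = (b - 3)/(b^2 + b*(5 - 7*I) - 35*I)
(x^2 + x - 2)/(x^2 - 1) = (x + 2)/(x + 1)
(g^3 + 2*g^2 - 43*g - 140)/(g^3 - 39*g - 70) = (g + 4)/(g + 2)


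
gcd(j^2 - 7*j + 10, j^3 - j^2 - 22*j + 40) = j - 2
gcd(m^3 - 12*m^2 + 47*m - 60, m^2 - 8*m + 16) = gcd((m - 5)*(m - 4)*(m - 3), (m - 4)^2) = m - 4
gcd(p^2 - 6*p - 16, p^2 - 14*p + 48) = p - 8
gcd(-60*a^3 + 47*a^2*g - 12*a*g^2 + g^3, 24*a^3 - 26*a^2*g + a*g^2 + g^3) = 4*a - g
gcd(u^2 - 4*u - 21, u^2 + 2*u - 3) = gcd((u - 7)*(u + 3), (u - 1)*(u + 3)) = u + 3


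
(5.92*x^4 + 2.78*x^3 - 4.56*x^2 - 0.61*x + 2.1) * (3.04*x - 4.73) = 17.9968*x^5 - 19.5504*x^4 - 27.0118*x^3 + 19.7144*x^2 + 9.2693*x - 9.933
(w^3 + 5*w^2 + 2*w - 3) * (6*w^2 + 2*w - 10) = 6*w^5 + 32*w^4 + 12*w^3 - 64*w^2 - 26*w + 30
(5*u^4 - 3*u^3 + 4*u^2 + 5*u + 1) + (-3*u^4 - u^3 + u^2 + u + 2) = 2*u^4 - 4*u^3 + 5*u^2 + 6*u + 3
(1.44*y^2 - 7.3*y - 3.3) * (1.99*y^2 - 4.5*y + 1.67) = 2.8656*y^4 - 21.007*y^3 + 28.6878*y^2 + 2.659*y - 5.511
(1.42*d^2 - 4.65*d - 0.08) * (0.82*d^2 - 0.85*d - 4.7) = 1.1644*d^4 - 5.02*d^3 - 2.7871*d^2 + 21.923*d + 0.376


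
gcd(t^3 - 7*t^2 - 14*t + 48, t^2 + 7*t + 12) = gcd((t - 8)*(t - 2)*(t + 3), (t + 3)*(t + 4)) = t + 3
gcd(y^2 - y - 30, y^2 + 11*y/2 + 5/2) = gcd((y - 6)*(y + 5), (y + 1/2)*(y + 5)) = y + 5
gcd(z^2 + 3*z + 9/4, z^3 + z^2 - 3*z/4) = z + 3/2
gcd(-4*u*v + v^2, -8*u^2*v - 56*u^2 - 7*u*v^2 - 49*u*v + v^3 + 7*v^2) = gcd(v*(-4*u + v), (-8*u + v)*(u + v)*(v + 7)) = 1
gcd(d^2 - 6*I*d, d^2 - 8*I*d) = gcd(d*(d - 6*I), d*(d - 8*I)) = d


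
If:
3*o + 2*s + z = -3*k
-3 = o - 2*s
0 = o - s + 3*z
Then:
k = 23*z/3 - 5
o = 3 - 6*z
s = 3 - 3*z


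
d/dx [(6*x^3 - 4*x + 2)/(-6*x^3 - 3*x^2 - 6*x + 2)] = 2*(-9*x^4 - 60*x^3 + 30*x^2 + 6*x + 2)/(36*x^6 + 36*x^5 + 81*x^4 + 12*x^3 + 24*x^2 - 24*x + 4)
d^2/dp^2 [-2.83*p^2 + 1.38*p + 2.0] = -5.66000000000000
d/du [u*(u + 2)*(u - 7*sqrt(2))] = 3*u^2 - 14*sqrt(2)*u + 4*u - 14*sqrt(2)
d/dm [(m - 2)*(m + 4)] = 2*m + 2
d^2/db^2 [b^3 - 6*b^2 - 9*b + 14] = 6*b - 12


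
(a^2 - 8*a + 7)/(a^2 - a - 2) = (-a^2 + 8*a - 7)/(-a^2 + a + 2)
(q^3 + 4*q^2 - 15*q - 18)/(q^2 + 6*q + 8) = (q^3 + 4*q^2 - 15*q - 18)/(q^2 + 6*q + 8)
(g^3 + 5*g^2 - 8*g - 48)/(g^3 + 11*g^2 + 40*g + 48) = (g - 3)/(g + 3)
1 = 1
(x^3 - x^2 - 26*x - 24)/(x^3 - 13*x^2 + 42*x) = (x^2 + 5*x + 4)/(x*(x - 7))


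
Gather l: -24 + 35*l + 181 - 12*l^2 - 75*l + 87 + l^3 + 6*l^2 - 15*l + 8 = l^3 - 6*l^2 - 55*l + 252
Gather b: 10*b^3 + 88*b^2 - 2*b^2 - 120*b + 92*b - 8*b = 10*b^3 + 86*b^2 - 36*b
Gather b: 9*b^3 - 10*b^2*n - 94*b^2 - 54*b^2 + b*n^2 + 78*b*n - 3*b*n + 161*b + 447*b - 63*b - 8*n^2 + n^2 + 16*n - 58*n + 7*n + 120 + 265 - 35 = 9*b^3 + b^2*(-10*n - 148) + b*(n^2 + 75*n + 545) - 7*n^2 - 35*n + 350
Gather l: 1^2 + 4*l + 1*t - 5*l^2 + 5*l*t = -5*l^2 + l*(5*t + 4) + t + 1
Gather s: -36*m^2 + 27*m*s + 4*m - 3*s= -36*m^2 + 4*m + s*(27*m - 3)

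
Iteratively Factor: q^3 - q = (q)*(q^2 - 1) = q*(q + 1)*(q - 1)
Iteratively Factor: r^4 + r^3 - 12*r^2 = (r)*(r^3 + r^2 - 12*r) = r^2*(r^2 + r - 12) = r^2*(r - 3)*(r + 4)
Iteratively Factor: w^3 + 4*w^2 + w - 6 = (w + 2)*(w^2 + 2*w - 3) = (w - 1)*(w + 2)*(w + 3)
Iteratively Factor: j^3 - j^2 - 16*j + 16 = (j - 1)*(j^2 - 16) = (j - 4)*(j - 1)*(j + 4)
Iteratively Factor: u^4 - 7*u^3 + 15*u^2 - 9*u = (u)*(u^3 - 7*u^2 + 15*u - 9) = u*(u - 1)*(u^2 - 6*u + 9) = u*(u - 3)*(u - 1)*(u - 3)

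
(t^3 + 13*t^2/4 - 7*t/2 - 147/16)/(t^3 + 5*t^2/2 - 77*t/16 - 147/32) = 2*(2*t + 3)/(4*t + 3)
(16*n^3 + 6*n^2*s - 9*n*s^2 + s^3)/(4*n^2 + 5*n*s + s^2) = (16*n^2 - 10*n*s + s^2)/(4*n + s)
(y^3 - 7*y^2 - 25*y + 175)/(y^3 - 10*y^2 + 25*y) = (y^2 - 2*y - 35)/(y*(y - 5))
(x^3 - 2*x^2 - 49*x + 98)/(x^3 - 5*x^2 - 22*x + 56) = (x + 7)/(x + 4)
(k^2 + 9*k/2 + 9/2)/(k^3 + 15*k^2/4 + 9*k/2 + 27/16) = 8*(k + 3)/(8*k^2 + 18*k + 9)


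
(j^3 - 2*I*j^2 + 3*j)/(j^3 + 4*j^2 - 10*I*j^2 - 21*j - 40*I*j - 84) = j*(j + I)/(j^2 + j*(4 - 7*I) - 28*I)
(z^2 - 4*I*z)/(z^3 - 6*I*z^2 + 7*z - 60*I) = z/(z^2 - 2*I*z + 15)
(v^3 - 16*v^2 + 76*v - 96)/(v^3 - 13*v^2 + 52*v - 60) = (v - 8)/(v - 5)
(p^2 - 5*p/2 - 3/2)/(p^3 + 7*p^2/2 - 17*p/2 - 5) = (p - 3)/(p^2 + 3*p - 10)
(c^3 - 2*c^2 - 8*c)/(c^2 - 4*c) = c + 2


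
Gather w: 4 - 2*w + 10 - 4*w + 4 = 18 - 6*w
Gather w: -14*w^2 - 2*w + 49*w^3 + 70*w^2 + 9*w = 49*w^3 + 56*w^2 + 7*w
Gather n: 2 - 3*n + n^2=n^2 - 3*n + 2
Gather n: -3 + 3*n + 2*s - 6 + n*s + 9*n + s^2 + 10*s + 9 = n*(s + 12) + s^2 + 12*s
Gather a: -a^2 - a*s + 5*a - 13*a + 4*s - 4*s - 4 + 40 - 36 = -a^2 + a*(-s - 8)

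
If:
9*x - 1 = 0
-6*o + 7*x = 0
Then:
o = 7/54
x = 1/9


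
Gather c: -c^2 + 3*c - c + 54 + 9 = -c^2 + 2*c + 63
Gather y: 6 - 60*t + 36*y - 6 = -60*t + 36*y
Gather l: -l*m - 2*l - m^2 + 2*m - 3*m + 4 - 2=l*(-m - 2) - m^2 - m + 2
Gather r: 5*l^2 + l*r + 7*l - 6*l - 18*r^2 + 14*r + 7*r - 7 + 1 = 5*l^2 + l - 18*r^2 + r*(l + 21) - 6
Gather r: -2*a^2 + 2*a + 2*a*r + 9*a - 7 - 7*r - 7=-2*a^2 + 11*a + r*(2*a - 7) - 14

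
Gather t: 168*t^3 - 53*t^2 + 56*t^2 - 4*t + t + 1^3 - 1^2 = 168*t^3 + 3*t^2 - 3*t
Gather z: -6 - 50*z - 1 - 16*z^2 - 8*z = -16*z^2 - 58*z - 7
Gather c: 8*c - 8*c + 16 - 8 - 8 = 0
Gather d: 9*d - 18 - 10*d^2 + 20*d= -10*d^2 + 29*d - 18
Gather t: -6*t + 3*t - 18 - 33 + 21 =-3*t - 30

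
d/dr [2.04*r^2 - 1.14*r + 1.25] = 4.08*r - 1.14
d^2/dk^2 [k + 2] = 0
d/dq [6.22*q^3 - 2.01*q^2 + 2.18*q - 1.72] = 18.66*q^2 - 4.02*q + 2.18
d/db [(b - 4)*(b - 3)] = 2*b - 7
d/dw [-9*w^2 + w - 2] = 1 - 18*w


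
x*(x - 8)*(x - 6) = x^3 - 14*x^2 + 48*x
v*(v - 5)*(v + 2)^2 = v^4 - v^3 - 16*v^2 - 20*v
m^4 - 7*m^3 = m^3*(m - 7)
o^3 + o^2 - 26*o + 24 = (o - 4)*(o - 1)*(o + 6)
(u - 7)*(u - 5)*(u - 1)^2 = u^4 - 14*u^3 + 60*u^2 - 82*u + 35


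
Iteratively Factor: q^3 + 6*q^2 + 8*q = (q)*(q^2 + 6*q + 8) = q*(q + 4)*(q + 2)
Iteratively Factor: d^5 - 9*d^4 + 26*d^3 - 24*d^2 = (d)*(d^4 - 9*d^3 + 26*d^2 - 24*d) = d*(d - 2)*(d^3 - 7*d^2 + 12*d) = d*(d - 3)*(d - 2)*(d^2 - 4*d) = d*(d - 4)*(d - 3)*(d - 2)*(d)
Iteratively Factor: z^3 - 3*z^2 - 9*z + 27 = (z - 3)*(z^2 - 9) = (z - 3)^2*(z + 3)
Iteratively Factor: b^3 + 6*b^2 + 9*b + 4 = (b + 1)*(b^2 + 5*b + 4) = (b + 1)^2*(b + 4)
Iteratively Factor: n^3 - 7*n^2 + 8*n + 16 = (n + 1)*(n^2 - 8*n + 16) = (n - 4)*(n + 1)*(n - 4)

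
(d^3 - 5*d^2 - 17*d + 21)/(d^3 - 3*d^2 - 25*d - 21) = (d - 1)/(d + 1)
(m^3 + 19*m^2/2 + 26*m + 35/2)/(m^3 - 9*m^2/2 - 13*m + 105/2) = (m^2 + 6*m + 5)/(m^2 - 8*m + 15)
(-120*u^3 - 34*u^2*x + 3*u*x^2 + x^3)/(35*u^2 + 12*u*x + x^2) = (-24*u^2 - 2*u*x + x^2)/(7*u + x)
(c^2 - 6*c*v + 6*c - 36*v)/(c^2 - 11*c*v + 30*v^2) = (-c - 6)/(-c + 5*v)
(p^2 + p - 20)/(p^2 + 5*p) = (p - 4)/p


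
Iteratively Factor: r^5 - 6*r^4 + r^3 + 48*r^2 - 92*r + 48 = (r - 4)*(r^4 - 2*r^3 - 7*r^2 + 20*r - 12) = (r - 4)*(r - 1)*(r^3 - r^2 - 8*r + 12) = (r - 4)*(r - 1)*(r + 3)*(r^2 - 4*r + 4) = (r - 4)*(r - 2)*(r - 1)*(r + 3)*(r - 2)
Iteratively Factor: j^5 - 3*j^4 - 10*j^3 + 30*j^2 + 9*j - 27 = (j + 1)*(j^4 - 4*j^3 - 6*j^2 + 36*j - 27) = (j + 1)*(j + 3)*(j^3 - 7*j^2 + 15*j - 9) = (j - 3)*(j + 1)*(j + 3)*(j^2 - 4*j + 3) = (j - 3)^2*(j + 1)*(j + 3)*(j - 1)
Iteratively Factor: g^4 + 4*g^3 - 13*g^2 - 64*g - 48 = (g - 4)*(g^3 + 8*g^2 + 19*g + 12) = (g - 4)*(g + 3)*(g^2 + 5*g + 4) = (g - 4)*(g + 3)*(g + 4)*(g + 1)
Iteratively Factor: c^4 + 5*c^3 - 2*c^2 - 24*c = (c + 3)*(c^3 + 2*c^2 - 8*c) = (c + 3)*(c + 4)*(c^2 - 2*c) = (c - 2)*(c + 3)*(c + 4)*(c)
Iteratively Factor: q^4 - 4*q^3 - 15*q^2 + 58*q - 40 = (q - 5)*(q^3 + q^2 - 10*q + 8) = (q - 5)*(q - 2)*(q^2 + 3*q - 4) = (q - 5)*(q - 2)*(q + 4)*(q - 1)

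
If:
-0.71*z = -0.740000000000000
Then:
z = 1.04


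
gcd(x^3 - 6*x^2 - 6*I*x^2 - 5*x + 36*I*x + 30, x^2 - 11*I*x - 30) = x - 5*I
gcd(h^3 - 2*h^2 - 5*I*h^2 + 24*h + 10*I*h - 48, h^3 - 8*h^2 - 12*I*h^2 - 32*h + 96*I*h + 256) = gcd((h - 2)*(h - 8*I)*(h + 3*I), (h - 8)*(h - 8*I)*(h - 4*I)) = h - 8*I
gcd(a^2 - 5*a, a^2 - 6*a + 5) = a - 5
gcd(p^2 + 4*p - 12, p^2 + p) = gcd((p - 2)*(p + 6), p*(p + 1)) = 1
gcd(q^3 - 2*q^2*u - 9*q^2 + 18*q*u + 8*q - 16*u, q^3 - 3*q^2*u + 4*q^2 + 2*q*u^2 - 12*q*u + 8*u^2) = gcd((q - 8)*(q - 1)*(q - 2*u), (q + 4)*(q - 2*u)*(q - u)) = q - 2*u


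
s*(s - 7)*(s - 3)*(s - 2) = s^4 - 12*s^3 + 41*s^2 - 42*s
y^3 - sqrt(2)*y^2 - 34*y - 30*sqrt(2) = (y - 5*sqrt(2))*(y + sqrt(2))*(y + 3*sqrt(2))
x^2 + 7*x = x*(x + 7)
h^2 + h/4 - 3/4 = (h - 3/4)*(h + 1)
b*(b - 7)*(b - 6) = b^3 - 13*b^2 + 42*b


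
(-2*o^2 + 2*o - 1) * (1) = -2*o^2 + 2*o - 1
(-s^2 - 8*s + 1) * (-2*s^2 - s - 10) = 2*s^4 + 17*s^3 + 16*s^2 + 79*s - 10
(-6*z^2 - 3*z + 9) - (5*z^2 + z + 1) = -11*z^2 - 4*z + 8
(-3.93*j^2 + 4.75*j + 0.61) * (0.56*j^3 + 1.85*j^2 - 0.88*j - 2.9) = -2.2008*j^5 - 4.6105*j^4 + 12.5875*j^3 + 8.3455*j^2 - 14.3118*j - 1.769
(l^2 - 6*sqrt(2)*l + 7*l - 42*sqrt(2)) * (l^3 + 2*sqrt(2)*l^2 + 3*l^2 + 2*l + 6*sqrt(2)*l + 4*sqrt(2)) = l^5 - 4*sqrt(2)*l^4 + 10*l^4 - 40*sqrt(2)*l^3 - l^3 - 226*l^2 - 92*sqrt(2)*l^2 - 552*l - 56*sqrt(2)*l - 336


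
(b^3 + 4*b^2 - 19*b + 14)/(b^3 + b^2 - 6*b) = (b^2 + 6*b - 7)/(b*(b + 3))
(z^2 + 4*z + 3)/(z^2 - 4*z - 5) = (z + 3)/(z - 5)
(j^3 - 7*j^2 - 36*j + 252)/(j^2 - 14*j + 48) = (j^2 - j - 42)/(j - 8)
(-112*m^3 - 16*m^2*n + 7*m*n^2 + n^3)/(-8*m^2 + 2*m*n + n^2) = (28*m^2 - 3*m*n - n^2)/(2*m - n)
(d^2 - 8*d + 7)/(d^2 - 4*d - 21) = (d - 1)/(d + 3)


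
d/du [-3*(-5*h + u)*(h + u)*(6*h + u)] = 87*h^2 - 12*h*u - 9*u^2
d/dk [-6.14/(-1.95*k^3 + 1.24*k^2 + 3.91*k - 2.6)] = (-35.919*k^2 + 15.2272*k + 24.0074)/(1.95*k^3 - 1.24*k^2 - 3.91*k + 2.6)^2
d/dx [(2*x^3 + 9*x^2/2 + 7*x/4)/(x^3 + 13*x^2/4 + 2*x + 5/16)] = 4*(32*x^2 + 40*x + 35)/(64*x^4 + 352*x^3 + 564*x^2 + 220*x + 25)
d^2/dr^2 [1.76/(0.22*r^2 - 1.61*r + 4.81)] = (-0.170368*r^2 + 1.246784*r + 1.76*(0.44*r - 1.61)*(0.88*r - 3.22) - 3.724864)/(0.22*r^2 - 1.61*r + 4.81)^3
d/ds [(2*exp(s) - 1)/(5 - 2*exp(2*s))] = (4*exp(2*s) - 4*exp(s) + 10)*exp(s)/(4*exp(4*s) - 20*exp(2*s) + 25)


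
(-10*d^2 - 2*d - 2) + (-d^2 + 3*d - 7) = -11*d^2 + d - 9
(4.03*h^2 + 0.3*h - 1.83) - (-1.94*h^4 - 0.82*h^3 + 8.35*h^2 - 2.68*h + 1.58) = 1.94*h^4 + 0.82*h^3 - 4.32*h^2 + 2.98*h - 3.41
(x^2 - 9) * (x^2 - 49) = x^4 - 58*x^2 + 441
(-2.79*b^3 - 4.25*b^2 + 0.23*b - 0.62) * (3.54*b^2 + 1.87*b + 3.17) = -9.8766*b^5 - 20.2623*b^4 - 15.9776*b^3 - 15.2372*b^2 - 0.4303*b - 1.9654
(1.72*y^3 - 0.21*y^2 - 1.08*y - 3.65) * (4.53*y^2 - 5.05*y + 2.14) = 7.7916*y^5 - 9.6373*y^4 - 0.1511*y^3 - 11.5299*y^2 + 16.1213*y - 7.811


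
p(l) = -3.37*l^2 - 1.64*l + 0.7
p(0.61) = -1.55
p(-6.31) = -123.13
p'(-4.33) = 27.54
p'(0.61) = -5.75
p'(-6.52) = 42.30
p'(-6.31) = 40.89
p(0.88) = -3.35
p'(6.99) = -48.75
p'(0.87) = -7.50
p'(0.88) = -7.57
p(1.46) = -8.88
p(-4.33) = -55.38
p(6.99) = -175.42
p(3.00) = -34.55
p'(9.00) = -62.30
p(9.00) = -287.03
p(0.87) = -3.28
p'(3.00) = -21.86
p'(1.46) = -11.48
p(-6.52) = -131.87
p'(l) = -6.74*l - 1.64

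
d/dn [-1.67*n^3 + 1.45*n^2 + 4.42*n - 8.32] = -5.01*n^2 + 2.9*n + 4.42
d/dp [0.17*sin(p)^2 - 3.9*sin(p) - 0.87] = (0.34*sin(p) - 3.9)*cos(p)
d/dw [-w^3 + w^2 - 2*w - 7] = -3*w^2 + 2*w - 2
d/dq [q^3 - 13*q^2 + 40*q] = 3*q^2 - 26*q + 40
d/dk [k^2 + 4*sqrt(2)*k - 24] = 2*k + 4*sqrt(2)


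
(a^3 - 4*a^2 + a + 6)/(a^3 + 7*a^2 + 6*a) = (a^2 - 5*a + 6)/(a*(a + 6))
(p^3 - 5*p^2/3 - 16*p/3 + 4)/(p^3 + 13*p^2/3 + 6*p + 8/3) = (3*p^2 - 11*p + 6)/(3*p^2 + 7*p + 4)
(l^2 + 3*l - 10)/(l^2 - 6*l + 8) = (l + 5)/(l - 4)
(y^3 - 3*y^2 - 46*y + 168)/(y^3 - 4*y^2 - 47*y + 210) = (y - 4)/(y - 5)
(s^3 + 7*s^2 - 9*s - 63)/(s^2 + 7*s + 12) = (s^2 + 4*s - 21)/(s + 4)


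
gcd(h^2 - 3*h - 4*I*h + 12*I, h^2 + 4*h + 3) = 1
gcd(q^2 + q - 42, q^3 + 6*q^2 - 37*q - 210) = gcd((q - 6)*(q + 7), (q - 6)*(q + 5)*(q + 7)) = q^2 + q - 42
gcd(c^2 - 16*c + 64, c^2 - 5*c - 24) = c - 8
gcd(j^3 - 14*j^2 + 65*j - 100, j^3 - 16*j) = j - 4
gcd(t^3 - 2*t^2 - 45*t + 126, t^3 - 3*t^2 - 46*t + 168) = t^2 + t - 42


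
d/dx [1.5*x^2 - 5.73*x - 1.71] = 3.0*x - 5.73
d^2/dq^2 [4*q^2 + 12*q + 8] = 8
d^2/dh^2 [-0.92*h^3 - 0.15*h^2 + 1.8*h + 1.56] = -5.52*h - 0.3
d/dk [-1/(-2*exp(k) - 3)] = -2*exp(k)/(2*exp(k) + 3)^2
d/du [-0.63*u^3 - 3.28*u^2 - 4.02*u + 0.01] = -1.89*u^2 - 6.56*u - 4.02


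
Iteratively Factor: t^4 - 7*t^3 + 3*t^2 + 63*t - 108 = (t - 4)*(t^3 - 3*t^2 - 9*t + 27) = (t - 4)*(t + 3)*(t^2 - 6*t + 9) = (t - 4)*(t - 3)*(t + 3)*(t - 3)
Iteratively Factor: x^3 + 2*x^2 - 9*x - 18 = (x - 3)*(x^2 + 5*x + 6) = (x - 3)*(x + 3)*(x + 2)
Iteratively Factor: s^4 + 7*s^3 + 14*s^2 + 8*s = (s + 1)*(s^3 + 6*s^2 + 8*s) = (s + 1)*(s + 2)*(s^2 + 4*s) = (s + 1)*(s + 2)*(s + 4)*(s)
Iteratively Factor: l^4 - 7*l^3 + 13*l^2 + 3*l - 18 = (l + 1)*(l^3 - 8*l^2 + 21*l - 18) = (l - 3)*(l + 1)*(l^2 - 5*l + 6) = (l - 3)*(l - 2)*(l + 1)*(l - 3)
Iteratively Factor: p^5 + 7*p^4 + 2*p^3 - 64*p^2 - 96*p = (p)*(p^4 + 7*p^3 + 2*p^2 - 64*p - 96) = p*(p - 3)*(p^3 + 10*p^2 + 32*p + 32) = p*(p - 3)*(p + 2)*(p^2 + 8*p + 16) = p*(p - 3)*(p + 2)*(p + 4)*(p + 4)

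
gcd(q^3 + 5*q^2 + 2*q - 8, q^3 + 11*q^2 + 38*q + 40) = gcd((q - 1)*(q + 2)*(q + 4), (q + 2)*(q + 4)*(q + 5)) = q^2 + 6*q + 8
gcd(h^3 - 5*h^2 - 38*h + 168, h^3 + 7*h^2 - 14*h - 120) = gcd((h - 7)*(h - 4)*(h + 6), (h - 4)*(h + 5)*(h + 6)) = h^2 + 2*h - 24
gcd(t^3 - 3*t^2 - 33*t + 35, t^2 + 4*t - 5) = t^2 + 4*t - 5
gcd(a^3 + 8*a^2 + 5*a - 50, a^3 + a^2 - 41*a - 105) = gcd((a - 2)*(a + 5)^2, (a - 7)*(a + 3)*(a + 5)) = a + 5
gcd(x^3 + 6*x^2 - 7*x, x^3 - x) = x^2 - x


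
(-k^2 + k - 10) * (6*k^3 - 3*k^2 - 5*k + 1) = -6*k^5 + 9*k^4 - 58*k^3 + 24*k^2 + 51*k - 10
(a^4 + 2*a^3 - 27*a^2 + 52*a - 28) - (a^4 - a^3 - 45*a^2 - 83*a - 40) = 3*a^3 + 18*a^2 + 135*a + 12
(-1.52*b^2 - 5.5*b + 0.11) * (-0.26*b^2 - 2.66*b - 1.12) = 0.3952*b^4 + 5.4732*b^3 + 16.3038*b^2 + 5.8674*b - 0.1232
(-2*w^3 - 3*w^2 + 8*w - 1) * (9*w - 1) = -18*w^4 - 25*w^3 + 75*w^2 - 17*w + 1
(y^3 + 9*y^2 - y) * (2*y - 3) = 2*y^4 + 15*y^3 - 29*y^2 + 3*y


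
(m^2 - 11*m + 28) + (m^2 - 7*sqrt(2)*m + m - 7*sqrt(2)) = 2*m^2 - 10*m - 7*sqrt(2)*m - 7*sqrt(2) + 28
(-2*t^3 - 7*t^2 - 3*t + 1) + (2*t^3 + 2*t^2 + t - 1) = -5*t^2 - 2*t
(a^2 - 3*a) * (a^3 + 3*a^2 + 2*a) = a^5 - 7*a^3 - 6*a^2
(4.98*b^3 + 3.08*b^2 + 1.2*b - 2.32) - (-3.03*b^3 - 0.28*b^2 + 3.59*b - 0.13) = 8.01*b^3 + 3.36*b^2 - 2.39*b - 2.19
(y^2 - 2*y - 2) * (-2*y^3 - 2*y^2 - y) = -2*y^5 + 2*y^4 + 7*y^3 + 6*y^2 + 2*y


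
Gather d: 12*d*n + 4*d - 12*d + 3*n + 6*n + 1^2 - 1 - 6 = d*(12*n - 8) + 9*n - 6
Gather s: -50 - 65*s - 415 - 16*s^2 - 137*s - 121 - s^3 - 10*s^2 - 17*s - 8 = -s^3 - 26*s^2 - 219*s - 594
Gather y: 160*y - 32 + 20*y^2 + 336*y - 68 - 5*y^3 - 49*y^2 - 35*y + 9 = -5*y^3 - 29*y^2 + 461*y - 91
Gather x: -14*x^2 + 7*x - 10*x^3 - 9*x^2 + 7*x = -10*x^3 - 23*x^2 + 14*x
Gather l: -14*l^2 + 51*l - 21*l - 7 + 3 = -14*l^2 + 30*l - 4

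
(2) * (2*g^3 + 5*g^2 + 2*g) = 4*g^3 + 10*g^2 + 4*g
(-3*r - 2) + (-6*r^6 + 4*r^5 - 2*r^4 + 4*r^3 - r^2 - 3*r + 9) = -6*r^6 + 4*r^5 - 2*r^4 + 4*r^3 - r^2 - 6*r + 7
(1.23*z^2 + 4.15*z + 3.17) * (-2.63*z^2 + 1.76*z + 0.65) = -3.2349*z^4 - 8.7497*z^3 - 0.233599999999999*z^2 + 8.2767*z + 2.0605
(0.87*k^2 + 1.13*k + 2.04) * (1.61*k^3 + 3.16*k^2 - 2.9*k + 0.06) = 1.4007*k^5 + 4.5685*k^4 + 4.3322*k^3 + 3.2216*k^2 - 5.8482*k + 0.1224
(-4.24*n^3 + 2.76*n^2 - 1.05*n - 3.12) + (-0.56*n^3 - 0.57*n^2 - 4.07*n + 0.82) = -4.8*n^3 + 2.19*n^2 - 5.12*n - 2.3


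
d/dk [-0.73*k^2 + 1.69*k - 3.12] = 1.69 - 1.46*k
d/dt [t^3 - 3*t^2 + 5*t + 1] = 3*t^2 - 6*t + 5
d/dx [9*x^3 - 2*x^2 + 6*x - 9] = 27*x^2 - 4*x + 6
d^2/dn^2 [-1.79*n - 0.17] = 0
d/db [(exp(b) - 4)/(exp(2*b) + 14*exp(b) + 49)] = (15 - exp(b))*exp(b)/(exp(3*b) + 21*exp(2*b) + 147*exp(b) + 343)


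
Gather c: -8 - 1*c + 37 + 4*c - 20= 3*c + 9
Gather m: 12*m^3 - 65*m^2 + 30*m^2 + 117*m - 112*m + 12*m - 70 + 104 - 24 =12*m^3 - 35*m^2 + 17*m + 10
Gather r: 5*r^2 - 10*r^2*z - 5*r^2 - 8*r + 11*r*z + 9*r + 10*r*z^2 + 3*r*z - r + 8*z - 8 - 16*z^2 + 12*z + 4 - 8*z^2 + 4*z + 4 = -10*r^2*z + r*(10*z^2 + 14*z) - 24*z^2 + 24*z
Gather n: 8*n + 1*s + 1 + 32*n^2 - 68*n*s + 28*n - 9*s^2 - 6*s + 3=32*n^2 + n*(36 - 68*s) - 9*s^2 - 5*s + 4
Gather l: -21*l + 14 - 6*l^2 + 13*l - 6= -6*l^2 - 8*l + 8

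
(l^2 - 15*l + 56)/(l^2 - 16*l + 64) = (l - 7)/(l - 8)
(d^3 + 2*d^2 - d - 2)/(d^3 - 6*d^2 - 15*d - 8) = (d^2 + d - 2)/(d^2 - 7*d - 8)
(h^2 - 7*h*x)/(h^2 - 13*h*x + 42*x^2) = h/(h - 6*x)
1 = 1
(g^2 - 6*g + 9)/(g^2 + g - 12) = (g - 3)/(g + 4)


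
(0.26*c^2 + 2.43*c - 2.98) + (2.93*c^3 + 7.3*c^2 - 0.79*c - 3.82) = 2.93*c^3 + 7.56*c^2 + 1.64*c - 6.8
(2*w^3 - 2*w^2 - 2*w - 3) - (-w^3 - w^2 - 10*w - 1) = 3*w^3 - w^2 + 8*w - 2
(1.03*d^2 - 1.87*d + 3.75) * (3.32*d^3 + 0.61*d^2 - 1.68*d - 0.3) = 3.4196*d^5 - 5.5801*d^4 + 9.5789*d^3 + 5.1201*d^2 - 5.739*d - 1.125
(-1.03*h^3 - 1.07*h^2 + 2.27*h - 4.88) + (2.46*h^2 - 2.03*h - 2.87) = -1.03*h^3 + 1.39*h^2 + 0.24*h - 7.75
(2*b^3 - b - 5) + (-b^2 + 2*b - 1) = 2*b^3 - b^2 + b - 6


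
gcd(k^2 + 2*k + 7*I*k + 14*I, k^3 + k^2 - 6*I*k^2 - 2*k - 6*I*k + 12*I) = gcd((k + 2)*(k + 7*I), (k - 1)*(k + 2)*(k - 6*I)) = k + 2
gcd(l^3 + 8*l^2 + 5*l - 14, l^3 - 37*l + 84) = l + 7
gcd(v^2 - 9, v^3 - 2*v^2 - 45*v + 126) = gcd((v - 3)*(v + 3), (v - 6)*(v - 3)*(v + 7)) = v - 3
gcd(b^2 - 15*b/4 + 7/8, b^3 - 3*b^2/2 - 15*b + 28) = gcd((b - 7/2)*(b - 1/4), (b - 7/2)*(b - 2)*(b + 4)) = b - 7/2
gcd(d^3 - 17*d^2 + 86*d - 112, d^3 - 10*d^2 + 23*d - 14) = d^2 - 9*d + 14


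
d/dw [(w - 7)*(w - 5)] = 2*w - 12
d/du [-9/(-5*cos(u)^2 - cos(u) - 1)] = 9*(10*cos(u) + 1)*sin(u)/(5*cos(u)^2 + cos(u) + 1)^2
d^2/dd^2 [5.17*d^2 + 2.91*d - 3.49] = 10.3400000000000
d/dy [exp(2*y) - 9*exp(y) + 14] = (2*exp(y) - 9)*exp(y)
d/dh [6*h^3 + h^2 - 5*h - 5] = 18*h^2 + 2*h - 5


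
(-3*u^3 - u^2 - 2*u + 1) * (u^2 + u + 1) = -3*u^5 - 4*u^4 - 6*u^3 - 2*u^2 - u + 1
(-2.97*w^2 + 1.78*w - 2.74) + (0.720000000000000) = -2.97*w^2 + 1.78*w - 2.02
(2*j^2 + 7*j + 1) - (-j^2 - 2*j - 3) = 3*j^2 + 9*j + 4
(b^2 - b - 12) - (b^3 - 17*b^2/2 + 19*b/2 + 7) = -b^3 + 19*b^2/2 - 21*b/2 - 19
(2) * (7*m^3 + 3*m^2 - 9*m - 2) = 14*m^3 + 6*m^2 - 18*m - 4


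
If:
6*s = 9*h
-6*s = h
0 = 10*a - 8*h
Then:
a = 0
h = 0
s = 0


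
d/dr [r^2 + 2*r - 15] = 2*r + 2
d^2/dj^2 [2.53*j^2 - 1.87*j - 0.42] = 5.06000000000000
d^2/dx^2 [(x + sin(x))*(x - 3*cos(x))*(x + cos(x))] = -x^2*sin(x) + 2*x^2*cos(x) + 8*x*sin(x) + 4*x*sin(2*x) + 4*x*cos(x) + 6*x*cos(2*x) + 6*x + 11*sin(x)/4 + 6*sin(2*x) + 27*sin(3*x)/4 - 4*cos(x) - 4*cos(2*x)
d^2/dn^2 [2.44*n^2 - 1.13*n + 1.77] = 4.88000000000000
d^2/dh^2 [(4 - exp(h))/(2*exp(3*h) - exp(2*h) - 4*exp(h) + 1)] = (-16*exp(6*h) + 150*exp(5*h) - 121*exp(4*h) - 18*exp(3*h) - 30*exp(2*h) + 76*exp(h) + 15)*exp(h)/(8*exp(9*h) - 12*exp(8*h) - 42*exp(7*h) + 59*exp(6*h) + 72*exp(5*h) - 93*exp(4*h) - 34*exp(3*h) + 45*exp(2*h) - 12*exp(h) + 1)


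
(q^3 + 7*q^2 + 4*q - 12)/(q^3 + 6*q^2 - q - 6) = (q + 2)/(q + 1)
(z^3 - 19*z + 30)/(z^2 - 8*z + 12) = (z^2 + 2*z - 15)/(z - 6)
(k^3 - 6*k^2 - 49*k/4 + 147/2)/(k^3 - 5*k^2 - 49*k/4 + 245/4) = (k - 6)/(k - 5)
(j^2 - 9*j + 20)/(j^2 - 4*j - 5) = (j - 4)/(j + 1)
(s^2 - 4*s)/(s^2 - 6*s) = (s - 4)/(s - 6)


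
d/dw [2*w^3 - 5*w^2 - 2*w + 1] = 6*w^2 - 10*w - 2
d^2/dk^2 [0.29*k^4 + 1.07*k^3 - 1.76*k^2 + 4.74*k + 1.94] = 3.48*k^2 + 6.42*k - 3.52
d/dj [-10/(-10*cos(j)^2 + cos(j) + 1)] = 10*(20*cos(j) - 1)*sin(j)/(-10*cos(j)^2 + cos(j) + 1)^2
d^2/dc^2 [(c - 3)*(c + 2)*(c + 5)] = 6*c + 8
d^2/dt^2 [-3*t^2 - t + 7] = -6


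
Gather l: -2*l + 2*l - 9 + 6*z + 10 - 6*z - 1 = 0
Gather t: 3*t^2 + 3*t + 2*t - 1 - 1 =3*t^2 + 5*t - 2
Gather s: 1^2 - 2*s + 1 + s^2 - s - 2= s^2 - 3*s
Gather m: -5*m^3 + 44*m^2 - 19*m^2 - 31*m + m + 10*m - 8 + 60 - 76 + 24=-5*m^3 + 25*m^2 - 20*m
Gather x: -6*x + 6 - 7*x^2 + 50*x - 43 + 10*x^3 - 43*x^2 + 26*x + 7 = 10*x^3 - 50*x^2 + 70*x - 30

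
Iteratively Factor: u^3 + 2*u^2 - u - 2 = (u + 1)*(u^2 + u - 2) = (u + 1)*(u + 2)*(u - 1)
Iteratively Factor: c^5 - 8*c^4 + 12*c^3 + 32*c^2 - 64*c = (c - 4)*(c^4 - 4*c^3 - 4*c^2 + 16*c) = (c - 4)^2*(c^3 - 4*c) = (c - 4)^2*(c + 2)*(c^2 - 2*c) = (c - 4)^2*(c - 2)*(c + 2)*(c)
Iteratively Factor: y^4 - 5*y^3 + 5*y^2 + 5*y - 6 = (y - 1)*(y^3 - 4*y^2 + y + 6) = (y - 2)*(y - 1)*(y^2 - 2*y - 3) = (y - 3)*(y - 2)*(y - 1)*(y + 1)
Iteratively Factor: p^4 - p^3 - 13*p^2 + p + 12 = (p - 4)*(p^3 + 3*p^2 - p - 3) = (p - 4)*(p + 3)*(p^2 - 1) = (p - 4)*(p - 1)*(p + 3)*(p + 1)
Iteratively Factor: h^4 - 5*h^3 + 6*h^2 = (h)*(h^3 - 5*h^2 + 6*h) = h*(h - 3)*(h^2 - 2*h) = h*(h - 3)*(h - 2)*(h)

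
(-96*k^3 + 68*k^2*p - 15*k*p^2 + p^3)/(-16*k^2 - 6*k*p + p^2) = (12*k^2 - 7*k*p + p^2)/(2*k + p)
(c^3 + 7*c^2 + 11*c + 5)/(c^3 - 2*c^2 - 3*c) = (c^2 + 6*c + 5)/(c*(c - 3))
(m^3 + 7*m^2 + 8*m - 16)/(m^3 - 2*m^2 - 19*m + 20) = (m + 4)/(m - 5)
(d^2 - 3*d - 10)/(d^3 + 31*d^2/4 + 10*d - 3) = 4*(d - 5)/(4*d^2 + 23*d - 6)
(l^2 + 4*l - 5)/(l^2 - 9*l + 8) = (l + 5)/(l - 8)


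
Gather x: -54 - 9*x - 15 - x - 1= -10*x - 70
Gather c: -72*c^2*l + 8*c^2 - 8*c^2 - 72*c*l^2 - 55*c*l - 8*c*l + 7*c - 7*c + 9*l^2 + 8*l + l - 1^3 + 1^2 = -72*c^2*l + c*(-72*l^2 - 63*l) + 9*l^2 + 9*l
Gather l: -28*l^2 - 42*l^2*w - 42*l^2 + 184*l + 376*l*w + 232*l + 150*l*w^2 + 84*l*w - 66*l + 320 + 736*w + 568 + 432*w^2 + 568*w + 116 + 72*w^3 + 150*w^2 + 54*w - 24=l^2*(-42*w - 70) + l*(150*w^2 + 460*w + 350) + 72*w^3 + 582*w^2 + 1358*w + 980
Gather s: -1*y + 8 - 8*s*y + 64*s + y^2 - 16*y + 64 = s*(64 - 8*y) + y^2 - 17*y + 72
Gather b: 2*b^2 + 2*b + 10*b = 2*b^2 + 12*b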